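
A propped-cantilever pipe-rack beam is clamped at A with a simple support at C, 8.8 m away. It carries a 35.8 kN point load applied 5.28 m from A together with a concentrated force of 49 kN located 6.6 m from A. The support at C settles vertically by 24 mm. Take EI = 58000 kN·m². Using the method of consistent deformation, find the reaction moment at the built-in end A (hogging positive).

Remove the prop at C; the released (primary) structure is a cantilever built in at A.
Primary-structure tip deflection at C by superposition:
  point load 35.8 at a = 5.28: Pa²(3L − a)/(6EI) = 3513/EI
  point load 49 at a = 6.6: Pa²(3L − a)/(6EI) = 7044/EI
  δ_0 = 10557/EI
Tip deflection under a unit load at C: L³/(3EI) = 227.2/EI.
With EI = 58000 kN·m²: δ_0 = 0.18201 m and δ_{CC} = 0.003917 m/kN.
Compatibility — the beam at C must follow the support down by 0.024 m: δ_0 − R_C·δ_{CC} = 0.024, so R_C = (0.18201 − 0.024)/0.003917 = 40.35 kN.
Moment equilibrium about A: M_A = Σ(load moments about A) − R_C·L = 512.4 − 40.35×8.8 = 157.4 kN·m.

M_A = 157.4 kN·m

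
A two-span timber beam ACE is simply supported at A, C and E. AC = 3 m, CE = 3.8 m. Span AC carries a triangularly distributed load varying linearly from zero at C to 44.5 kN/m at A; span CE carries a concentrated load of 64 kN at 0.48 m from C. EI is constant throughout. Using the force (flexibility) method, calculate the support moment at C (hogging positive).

M_C = 24.36 kN·m

Release continuity at C by inserting a hinge; the redundant is the internal moment M_C. The primary structure is two simply-supported spans AC and CE.
Discontinuity in slope at C on the released structure — sum the simple-span end rotations:
  span AC: triangular load, peak 44.5: 7w₀L³/(360EI) = 23.36/EI
  span CE: point load 64 at a = 0.48: Pab(L + b)/(6LEI) = 31.85/EI
  relative rotation θ_0 = (23.36 + 31.85)/EI = 55.21/EI
A unit hogging moment at C produces rotation L₁/(3EI) + L₂/(3EI) = 2.267/EI.
Slope continuity at C: θ_0 = M_C·2.267/EI, so M_C = 55.21/2.267 = 24.36 kN·m (hogging).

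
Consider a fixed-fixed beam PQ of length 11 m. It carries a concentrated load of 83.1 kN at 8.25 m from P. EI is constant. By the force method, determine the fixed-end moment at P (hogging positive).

Take the two fixed-end moments M_P, M_Q as redundants; the released structure is the simple span PQ.
End rotations of the released simple span under the applied load (×1/EI):
  at P: point load 83.1 at a = 8.25: Pab(L + b)/(6LEI) = 392.8/EI
  at Q: point load 83.1 at a = 8.25: Pab(L + a)/(6LEI) = 549.9/EI
  θ_P0 = 392.8/EI,  θ_Q0 = 549.9/EI
Flexibility coefficients: a unit moment at one end gives L/(3EI) there and L/(6EI) at the far end, so f₁₁ = f₂₂ = 3.667/EI and f₁₂ = f₂₁ = 1.833/EI.
Compatibility — zero rotation at each built-in end:
  3.667 M_P + 1.833 M_Q = 392.8
  1.833 M_P + 3.667 M_Q = 549.9
Solving the pair gives M_P = 42.85 kN·m and M_Q = 128.5 kN·m (hogging).

M_P = 42.85 kN·m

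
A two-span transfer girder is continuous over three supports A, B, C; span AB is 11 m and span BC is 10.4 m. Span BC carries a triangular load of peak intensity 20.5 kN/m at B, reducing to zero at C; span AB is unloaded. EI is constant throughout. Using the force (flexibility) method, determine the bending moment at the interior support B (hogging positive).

M_B = 71.84 kN·m

Take M_B as the redundant. Released structure: two simple spans AB and BC with a hinge at B.
End slopes at the hinge B, treating each span as simply supported:
  span BC: triangular load, peak 20.5: w₀L³/(45EI) = 512.4/EI
  relative rotation θ_0 = (0 + 512.4)/EI = 512.4/EI
A unit hogging moment at B produces rotation L₁/(3EI) + L₂/(3EI) = 7.133/EI.
Slope continuity at B: θ_0 = M_B·7.133/EI, so M_B = 512.4/7.133 = 71.84 kN·m (hogging).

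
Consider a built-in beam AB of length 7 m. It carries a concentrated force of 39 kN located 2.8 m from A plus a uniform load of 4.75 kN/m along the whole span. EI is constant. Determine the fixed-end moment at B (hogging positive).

M_B = 45.6 kN·m

Release both end moments; the primary structure is a simply-supported span AB with redundants M_A and M_B.
Simple-span end rotations at A and B under the given loads:
  at A: point load 39 at a = 2.8: Pab(L + b)/(6LEI) = 122.3/EI
  at B: point load 39 at a = 2.8: Pab(L + a)/(6LEI) = 107/EI
  at A: UDL 4.75: wL³/(24EI) = 67.89/EI
  at B: UDL 4.75: wL³/(24EI) = 67.89/EI
  θ_A0 = 190.2/EI,  θ_B0 = 174.9/EI
Flexibility coefficients: a unit moment at one end gives L/(3EI) there and L/(6EI) at the far end, so f₁₁ = f₂₂ = 2.333/EI and f₁₂ = f₂₁ = 1.167/EI.
Compatibility — zero rotation at each built-in end:
  2.333 M_A + 1.167 M_B = 190.2
  1.167 M_A + 2.333 M_B = 174.9
Solving the pair gives M_A = 58.71 kN·m and M_B = 45.6 kN·m (hogging).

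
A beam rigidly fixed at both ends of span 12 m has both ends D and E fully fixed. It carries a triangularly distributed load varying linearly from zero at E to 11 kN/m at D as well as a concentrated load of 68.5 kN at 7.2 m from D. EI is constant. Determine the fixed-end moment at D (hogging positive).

M_D = 158.1 kN·m

Take the two fixed-end moments M_D, M_E as redundants; the released structure is the simple span DE.
On the primary (simply-supported) span, the end slopes from the loading are:
  at D: triangular load, peak 11: w₀L³/(45EI) = 422.4/EI
  at E: triangular load, peak 11: 7w₀L³/(360EI) = 369.6/EI
  at D: point load 68.5 at a = 7.2: Pab(L + b)/(6LEI) = 552.4/EI
  at E: point load 68.5 at a = 7.2: Pab(L + a)/(6LEI) = 631.3/EI
  θ_D0 = 974.8/EI,  θ_E0 = 1001/EI
Flexibility coefficients: a unit moment at one end gives L/(3EI) there and L/(6EI) at the far end, so f₁₁ = f₂₂ = 4/EI and f₁₂ = f₂₁ = 2/EI.
Compatibility — zero rotation at each built-in end:
  4 M_D + 2 M_E = 974.8
  2 M_D + 4 M_E = 1001
Solving the pair gives M_D = 158.1 kN·m and M_E = 171.2 kN·m (hogging).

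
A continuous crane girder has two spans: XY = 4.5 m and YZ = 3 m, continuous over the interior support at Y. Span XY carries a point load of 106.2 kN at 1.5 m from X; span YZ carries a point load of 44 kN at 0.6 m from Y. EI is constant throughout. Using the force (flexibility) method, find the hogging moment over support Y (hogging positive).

Release continuity at Y by inserting a hinge; the redundant is the internal moment M_Y. The primary structure is two simply-supported spans XY and YZ.
End slopes at the hinge Y, treating each span as simply supported:
  span XY: point load 106.2 at a = 1.5: Pab(L + a)/(6LEI) = 106.2/EI
  span YZ: point load 44 at a = 0.6: Pab(L + b)/(6LEI) = 19.01/EI
  relative rotation θ_0 = (106.2 + 19.01)/EI = 125.2/EI
A unit hogging moment at Y produces rotation L₁/(3EI) + L₂/(3EI) = 2.5/EI.
Slope continuity at Y: θ_0 = M_Y·2.5/EI, so M_Y = 125.2/2.5 = 50.08 kN·m (hogging).

M_Y = 50.08 kN·m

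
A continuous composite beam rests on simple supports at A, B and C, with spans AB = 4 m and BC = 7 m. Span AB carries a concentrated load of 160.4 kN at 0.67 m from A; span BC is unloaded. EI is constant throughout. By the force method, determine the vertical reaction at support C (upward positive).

R_C = -2.713 kN

Release continuity at B by inserting a hinge; the redundant is the internal moment M_B. The primary structure is two simply-supported spans AB and BC.
Rotations at B on the released spans (each span's end-slope, ×1/EI):
  span AB: point load 160.4 at a = 0.67: Pab(L + a)/(6LEI) = 69.64/EI
  relative rotation θ_0 = (69.64 + 0)/EI = 69.64/EI
A unit hogging moment at B produces rotation L₁/(3EI) + L₂/(3EI) = 3.667/EI.
Slope continuity at B: θ_0 = M_B·3.667/EI, so M_B = 69.64/3.667 = 18.99 kN·m (hogging).
Span BC, ΣM about C: R_B^{BC}·7 = 0 + 18.99, so R_B^{BC} = 2.713 kN and R_C = 0 − 2.713 = -2.713 kN.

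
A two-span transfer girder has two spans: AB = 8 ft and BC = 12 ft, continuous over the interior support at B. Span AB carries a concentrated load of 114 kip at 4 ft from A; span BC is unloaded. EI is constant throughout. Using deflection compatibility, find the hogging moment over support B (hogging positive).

Take M_B as the redundant. Released structure: two simple spans AB and BC with a hinge at B.
Discontinuity in slope at B on the released structure — sum the simple-span end rotations:
  span AB: point load 114 at a = 4: Pab(L + a)/(6LEI) = 456/EI
  relative rotation θ_0 = (456 + 0)/EI = 456/EI
A unit hogging moment at B produces rotation L₁/(3EI) + L₂/(3EI) = 6.667/EI.
Compatibility: M_B·(L₁+L₂)/(3EI) = θ_0, giving M_B = 68.4 kip·ft (hogging).

M_B = 68.4 kip·ft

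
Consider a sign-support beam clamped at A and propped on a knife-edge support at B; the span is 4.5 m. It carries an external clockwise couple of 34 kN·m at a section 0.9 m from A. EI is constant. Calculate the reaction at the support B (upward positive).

R_B = 4.08 kN

Choose R_B as the redundant. The primary structure is the cantilever fixed at A.
Deflection at B on the released cantilever, summing each load's contribution:
  clockwise couple 34 at a = 0.9: M₀a(2L − a)/(2EI) = 123.9/EI
Flexibility coefficient — unit upward force at B: δ_{BB} = L³/(3EI) = 30.38/EI.
The prop prevents deflection at B: R_B = δ_0/δ_{BB} = 123.9/30.38 = 4.08 kN.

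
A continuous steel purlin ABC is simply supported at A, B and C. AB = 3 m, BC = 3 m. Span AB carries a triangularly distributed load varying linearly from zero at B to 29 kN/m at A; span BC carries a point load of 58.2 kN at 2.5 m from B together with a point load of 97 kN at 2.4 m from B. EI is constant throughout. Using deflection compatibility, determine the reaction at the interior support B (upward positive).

R_B = 62.7 kN

Take M_B as the redundant. Released structure: two simple spans AB and BC with a hinge at B.
End slopes at the hinge B, treating each span as simply supported:
  span AB: triangular load, peak 29: 7w₀L³/(360EI) = 15.22/EI
  span BC: point load 58.2 at a = 2.5: Pab(L + b)/(6LEI) = 14.15/EI
  span BC: point load 97 at a = 2.4: Pab(L + b)/(6LEI) = 27.94/EI
  relative rotation θ_0 = (15.22 + 42.08)/EI = 57.31/EI
A unit hogging moment at B produces rotation L₁/(3EI) + L₂/(3EI) = 2/EI.
Slope continuity at B: θ_0 = M_B·2/EI, so M_B = 57.31/2 = 28.65 kN·m (hogging).
Span AB, ΣM about A with M_B applied at B: R_B^{AB}·3 = 43.5 + 28.65, so R_B^{AB} = 24.05 kN and R_A = 43.5 − 24.05 = 19.45 kN.
Span BC, ΣM about C: R_B^{BC}·3 = 87.3 + 28.65, so R_B^{BC} = 38.65 kN and R_C = 155.2 − 38.65 = 116.5 kN.
R_B = 24.05 + 38.65 = 62.7 kN.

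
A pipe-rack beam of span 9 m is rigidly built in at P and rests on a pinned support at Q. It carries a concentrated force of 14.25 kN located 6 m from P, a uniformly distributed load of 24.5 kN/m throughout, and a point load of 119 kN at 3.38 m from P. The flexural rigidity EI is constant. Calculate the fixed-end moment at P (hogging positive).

M_P = 471.1 kN·m

Choose R_Q as the redundant. The primary structure is the cantilever fixed at P.
Primary-structure tip deflection at Q by superposition:
  point load 14.25 at a = 6: Pa²(3L − a)/(6EI) = 1796/EI
  UDL 24.5: wL⁴/(8EI) = 20093/EI
  point load 119 at a = 3.38: Pa²(3L − a)/(6EI) = 5352/EI
  δ_0 = 27240/EI
Tip deflection under a unit load at Q: L³/(3EI) = 243/EI.
Compatibility at Q: δ_0 − R_Q·δ_{QQ} = 0, so R_Q = 27240/243 = 112.1 kN.
Moment equilibrium about P: M_P = Σ(load moments about P) − R_Q·L = 1480 − 112.1×9 = 471.1 kN·m.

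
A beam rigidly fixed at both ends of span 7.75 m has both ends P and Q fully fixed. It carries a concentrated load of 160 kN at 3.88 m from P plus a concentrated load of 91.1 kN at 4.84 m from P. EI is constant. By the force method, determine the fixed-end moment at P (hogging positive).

M_P = 217 kN·m

Release both end moments; the primary structure is a simply-supported span PQ with redundants M_P and M_Q.
On the primary (simply-supported) span, the end slopes from the loading are:
  at P: point load 160 at a = 3.88: Pab(L + b)/(6LEI) = 600.4/EI
  at Q: point load 160 at a = 3.88: Pab(L + a)/(6LEI) = 600.9/EI
  at P: point load 91.1 at a = 4.84: Pab(L + b)/(6LEI) = 294.1/EI
  at Q: point load 91.1 at a = 4.84: Pab(L + a)/(6LEI) = 347.4/EI
  θ_P0 = 894.5/EI,  θ_Q0 = 948.3/EI
Flexibility coefficients: a unit moment at one end gives L/(3EI) there and L/(6EI) at the far end, so f₁₁ = f₂₂ = 2.583/EI and f₁₂ = f₂₁ = 1.292/EI.
Compatibility — zero rotation at each built-in end:
  2.583 M_P + 1.292 M_Q = 894.5
  1.292 M_P + 2.583 M_Q = 948.3
Solving the pair gives M_P = 217 kN·m and M_Q = 258.6 kN·m (hogging).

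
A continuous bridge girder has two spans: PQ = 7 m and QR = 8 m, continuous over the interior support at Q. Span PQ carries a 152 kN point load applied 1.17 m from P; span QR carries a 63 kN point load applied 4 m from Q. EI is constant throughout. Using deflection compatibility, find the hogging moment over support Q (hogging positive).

M_Q = 90.74 kN·m

Release continuity at Q by inserting a hinge; the redundant is the internal moment M_Q. The primary structure is two simply-supported spans PQ and QR.
Discontinuity in slope at Q on the released structure — sum the simple-span end rotations:
  span PQ: point load 152 at a = 1.17: Pab(L + a)/(6LEI) = 201.7/EI
  span QR: point load 63 at a = 4: Pab(L + b)/(6LEI) = 252/EI
  relative rotation θ_0 = (201.7 + 252)/EI = 453.7/EI
A unit hogging moment at Q produces rotation L₁/(3EI) + L₂/(3EI) = 5/EI.
Slope continuity at Q: θ_0 = M_Q·5/EI, so M_Q = 453.7/5 = 90.74 kN·m (hogging).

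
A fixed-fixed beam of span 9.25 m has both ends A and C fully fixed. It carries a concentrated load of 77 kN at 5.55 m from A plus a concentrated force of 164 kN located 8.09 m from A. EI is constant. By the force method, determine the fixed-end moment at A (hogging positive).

M_A = 89.24 kN·m

Release both end moments; the primary structure is a simply-supported span AC with redundants M_A and M_C.
On the primary (simply-supported) span, the end slopes from the loading are:
  at A: point load 77 at a = 5.55: Pab(L + b)/(6LEI) = 368.9/EI
  at C: point load 77 at a = 5.55: Pab(L + a)/(6LEI) = 421.7/EI
  at A: point load 164 at a = 8.09: Pab(L + b)/(6LEI) = 288.7/EI
  at C: point load 164 at a = 8.09: Pab(L + a)/(6LEI) = 480.8/EI
  θ_A0 = 657.6/EI,  θ_C0 = 902.5/EI
Flexibility coefficients: a unit moment at one end gives L/(3EI) there and L/(6EI) at the far end, so f₁₁ = f₂₂ = 3.083/EI and f₁₂ = f₂₁ = 1.542/EI.
Compatibility — zero rotation at each built-in end:
  3.083 M_A + 1.542 M_C = 657.6
  1.542 M_A + 3.083 M_C = 902.5
Solving the pair gives M_A = 89.24 kN·m and M_C = 248.1 kN·m (hogging).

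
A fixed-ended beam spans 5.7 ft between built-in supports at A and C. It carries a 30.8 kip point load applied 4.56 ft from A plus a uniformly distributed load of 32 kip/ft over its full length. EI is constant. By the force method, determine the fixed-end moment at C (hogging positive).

M_C = 109.1 kip·ft

Release both end moments; the primary structure is a simply-supported span AC with redundants M_A and M_C.
Simple-span end rotations at A and C under the given loads:
  at A: point load 30.8 at a = 4.56: Pab(L + b)/(6LEI) = 32.02/EI
  at C: point load 30.8 at a = 4.56: Pab(L + a)/(6LEI) = 48.03/EI
  at A: UDL 32: wL³/(24EI) = 246.9/EI
  at C: UDL 32: wL³/(24EI) = 246.9/EI
  θ_A0 = 278.9/EI,  θ_C0 = 295/EI
Flexibility coefficients: a unit moment at one end gives L/(3EI) there and L/(6EI) at the far end, so f₁₁ = f₂₂ = 1.9/EI and f₁₂ = f₂₁ = 0.95/EI.
Compatibility — zero rotation at each built-in end:
  1.9 M_A + 0.95 M_C = 278.9
  0.95 M_A + 1.9 M_C = 295
Solving the pair gives M_A = 92.26 kip·ft and M_C = 109.1 kip·ft (hogging).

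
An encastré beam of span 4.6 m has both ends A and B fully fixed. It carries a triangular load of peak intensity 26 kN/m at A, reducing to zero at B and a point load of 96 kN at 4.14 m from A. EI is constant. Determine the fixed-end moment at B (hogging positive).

Take the two fixed-end moments M_A, M_B as redundants; the released structure is the simple span AB.
End rotations of the released simple span under the applied load (×1/EI):
  at A: triangular load, peak 26: w₀L³/(45EI) = 56.24/EI
  at B: triangular load, peak 26: 7w₀L³/(360EI) = 49.21/EI
  at A: point load 96 at a = 4.14: Pab(L + b)/(6LEI) = 33.52/EI
  at B: point load 96 at a = 4.14: Pab(L + a)/(6LEI) = 57.89/EI
  θ_A0 = 89.76/EI,  θ_B0 = 107.1/EI
Flexibility coefficients: a unit moment at one end gives L/(3EI) there and L/(6EI) at the far end, so f₁₁ = f₂₂ = 1.533/EI and f₁₂ = f₂₁ = 0.7667/EI.
Compatibility — zero rotation at each built-in end:
  1.533 M_A + 0.7667 M_B = 89.76
  0.7667 M_A + 1.533 M_B = 107.1
Solving the pair gives M_A = 31.48 kN·m and M_B = 54.11 kN·m (hogging).

M_B = 54.11 kN·m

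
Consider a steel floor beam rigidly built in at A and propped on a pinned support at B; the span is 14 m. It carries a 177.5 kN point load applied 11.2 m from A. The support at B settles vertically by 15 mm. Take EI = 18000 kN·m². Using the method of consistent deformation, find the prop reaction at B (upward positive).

R_B = 124.7 kN

Remove the prop at B; the released (primary) structure is a cantilever built in at A.
Free-end deflection of the primary structure under the applied loading (downward +):
  point load 177.5 at a = 11.2: Pa²(3L − a)/(6EI) = 114297/EI
Flexibility coefficient — unit upward force at B: δ_{BB} = L³/(3EI) = 914.7/EI.
With EI = 18000 kN·m²: δ_0 = 6.3498 m and δ_{BB} = 0.050815 m/kN.
Compatibility — the beam at B must follow the support down by 0.015 m: δ_0 − R_B·δ_{BB} = 0.015, so R_B = (6.3498 − 0.015)/0.050815 = 124.7 kN.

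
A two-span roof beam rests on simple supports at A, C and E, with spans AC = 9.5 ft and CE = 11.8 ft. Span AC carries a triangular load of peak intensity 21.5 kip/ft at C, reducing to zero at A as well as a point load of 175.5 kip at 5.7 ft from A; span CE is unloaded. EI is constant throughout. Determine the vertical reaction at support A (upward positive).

Release continuity at C by inserting a hinge; the redundant is the internal moment M_C. The primary structure is two simply-supported spans AC and CE.
End slopes at the hinge C, treating each span as simply supported:
  span AC: triangular load, peak 21.5: w₀L³/(45EI) = 409.6/EI
  span AC: point load 175.5 at a = 5.7: Pab(L + a)/(6LEI) = 1014/EI
  relative rotation θ_0 = (1423 + 0)/EI = 1423/EI
A unit hogging moment at C produces rotation L₁/(3EI) + L₂/(3EI) = 7.1/EI.
Compatibility: M_C·(L₁+L₂)/(3EI) = θ_0, giving M_C = 200.5 kip·ft (hogging).
Span AC, ΣM about A with M_C applied at C: R_C^{AC}·9.5 = 1647 + 200.5, so R_C^{AC} = 194.5 kip and R_A = 277.6 − 194.5 = 83.14 kip.

R_A = 83.14 kip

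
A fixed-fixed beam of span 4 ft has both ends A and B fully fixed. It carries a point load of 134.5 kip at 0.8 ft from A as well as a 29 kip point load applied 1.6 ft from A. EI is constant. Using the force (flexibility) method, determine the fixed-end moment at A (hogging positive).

M_A = 85.57 kip·ft

Release both end moments; the primary structure is a simply-supported span AB with redundants M_A and M_B.
End rotations of the released simple span under the applied load (×1/EI):
  at A: point load 134.5 at a = 0.8: Pab(L + b)/(6LEI) = 103.3/EI
  at B: point load 134.5 at a = 0.8: Pab(L + a)/(6LEI) = 68.86/EI
  at A: point load 29 at a = 1.6: Pab(L + b)/(6LEI) = 29.7/EI
  at B: point load 29 at a = 1.6: Pab(L + a)/(6LEI) = 25.98/EI
  θ_A0 = 133/EI,  θ_B0 = 94.85/EI
Flexibility coefficients: a unit moment at one end gives L/(3EI) there and L/(6EI) at the far end, so f₁₁ = f₂₂ = 1.333/EI and f₁₂ = f₂₁ = 0.6667/EI.
Compatibility — zero rotation at each built-in end:
  1.333 M_A + 0.6667 M_B = 133
  0.6667 M_A + 1.333 M_B = 94.85
Solving the pair gives M_A = 85.57 kip·ft and M_B = 28.35 kip·ft (hogging).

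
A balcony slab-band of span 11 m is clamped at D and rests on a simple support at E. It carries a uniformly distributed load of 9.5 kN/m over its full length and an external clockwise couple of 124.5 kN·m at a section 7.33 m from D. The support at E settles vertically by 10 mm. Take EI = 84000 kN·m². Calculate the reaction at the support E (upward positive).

R_E = 52.38 kN

Choose R_E as the redundant. The primary structure is the cantilever fixed at D.
Deflection at E on the released cantilever, summing each load's contribution:
  UDL 9.5: wL⁴/(8EI) = 17386/EI
  clockwise couple 124.5 at a = 7.33: M₀a(2L − a)/(2EI) = 6694/EI
  δ_0 = 24080/EI
Tip deflection under a unit load at E: L³/(3EI) = 443.7/EI.
With EI = 84000 kN·m²: δ_0 = 0.28667 m and δ_{EE} = 0.005282 m/kN.
Compatibility — the beam at E must follow the support down by 0.01 m: δ_0 − R_E·δ_{EE} = 0.01, so R_E = (0.28667 − 0.01)/0.005282 = 52.38 kN.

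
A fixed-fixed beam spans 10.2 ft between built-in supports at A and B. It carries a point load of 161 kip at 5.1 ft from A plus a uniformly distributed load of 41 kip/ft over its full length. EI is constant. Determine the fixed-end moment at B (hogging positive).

M_B = 560.7 kip·ft

Take the two fixed-end moments M_A, M_B as redundants; the released structure is the simple span AB.
Simple-span end rotations at A and B under the given loads:
  at A: point load 161 at a = 5.1: Pab(L + b)/(6LEI) = 1047/EI
  at B: point load 161 at a = 5.1: Pab(L + a)/(6LEI) = 1047/EI
  at A: UDL 41: wL³/(24EI) = 1813/EI
  at B: UDL 41: wL³/(24EI) = 1813/EI
  θ_A0 = 2860/EI,  θ_B0 = 2860/EI
Flexibility coefficients: a unit moment at one end gives L/(3EI) there and L/(6EI) at the far end, so f₁₁ = f₂₂ = 3.4/EI and f₁₂ = f₂₁ = 1.7/EI.
Compatibility — zero rotation at each built-in end:
  3.4 M_A + 1.7 M_B = 2860
  1.7 M_A + 3.4 M_B = 2860
Solving the pair gives M_A = 560.7 kip·ft and M_B = 560.7 kip·ft (hogging).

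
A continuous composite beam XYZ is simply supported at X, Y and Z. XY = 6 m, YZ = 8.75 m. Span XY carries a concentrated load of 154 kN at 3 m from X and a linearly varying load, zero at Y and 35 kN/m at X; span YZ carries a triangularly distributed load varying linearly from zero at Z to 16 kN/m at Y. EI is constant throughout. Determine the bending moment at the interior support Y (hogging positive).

Take M_Y as the redundant. Released structure: two simple spans XY and YZ with a hinge at Y.
Rotations at Y on the released spans (each span's end-slope, ×1/EI):
  span XY: point load 154 at a = 3: Pab(L + a)/(6LEI) = 346.5/EI
  span XY: triangular load, peak 35: 7w₀L³/(360EI) = 147/EI
  span YZ: triangular load, peak 16: w₀L³/(45EI) = 238.2/EI
  relative rotation θ_0 = (493.5 + 238.2)/EI = 731.7/EI
A unit hogging moment at Y produces rotation L₁/(3EI) + L₂/(3EI) = 4.917/EI.
Slope continuity at Y: θ_0 = M_Y·4.917/EI, so M_Y = 731.7/4.917 = 148.8 kN·m (hogging).

M_Y = 148.8 kN·m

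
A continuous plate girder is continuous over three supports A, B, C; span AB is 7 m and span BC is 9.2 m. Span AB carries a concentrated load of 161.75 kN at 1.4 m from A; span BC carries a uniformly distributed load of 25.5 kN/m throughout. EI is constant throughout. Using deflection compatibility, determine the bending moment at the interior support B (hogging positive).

M_B = 200.2 kN·m

Release continuity at B by inserting a hinge; the redundant is the internal moment M_B. The primary structure is two simply-supported spans AB and BC.
Rotations at B on the released spans (each span's end-slope, ×1/EI):
  span AB: point load 161.75 at a = 1.4: Pab(L + a)/(6LEI) = 253.6/EI
  span BC: UDL 25.5: wL³/(24EI) = 827.4/EI
  relative rotation θ_0 = (253.6 + 827.4)/EI = 1081/EI
A unit hogging moment at B produces rotation L₁/(3EI) + L₂/(3EI) = 5.4/EI.
Slope continuity at B: θ_0 = M_B·5.4/EI, so M_B = 1081/5.4 = 200.2 kN·m (hogging).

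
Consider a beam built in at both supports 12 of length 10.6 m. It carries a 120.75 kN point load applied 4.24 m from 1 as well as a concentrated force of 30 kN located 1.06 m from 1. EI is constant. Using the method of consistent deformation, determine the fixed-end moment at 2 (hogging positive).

M_2 = 125.7 kN·m

Release both end moments; the primary structure is a simply-supported span 12 with redundants M_1 and M_2.
On the primary (simply-supported) span, the end slopes from the loading are:
  at 1: point load 120.75 at a = 4.24: Pab(L + b)/(6LEI) = 868.3/EI
  at 2: point load 120.75 at a = 4.24: Pab(L + a)/(6LEI) = 759.8/EI
  at 1: point load 30 at a = 1.06: Pab(L + b)/(6LEI) = 96.07/EI
  at 2: point load 30 at a = 1.06: Pab(L + a)/(6LEI) = 55.62/EI
  θ_10 = 964.4/EI,  θ_20 = 815.4/EI
Flexibility coefficients: a unit moment at one end gives L/(3EI) there and L/(6EI) at the far end, so f₁₁ = f₂₂ = 3.533/EI and f₁₂ = f₂₁ = 1.767/EI.
Compatibility — zero rotation at each built-in end:
  3.533 M_1 + 1.767 M_2 = 964.4
  1.767 M_1 + 3.533 M_2 = 815.4
Solving the pair gives M_1 = 210.1 kN·m and M_2 = 125.7 kN·m (hogging).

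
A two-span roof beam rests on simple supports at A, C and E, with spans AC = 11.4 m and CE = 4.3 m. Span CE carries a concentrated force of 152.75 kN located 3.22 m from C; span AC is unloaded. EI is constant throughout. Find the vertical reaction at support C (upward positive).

Release continuity at C by inserting a hinge; the redundant is the internal moment M_C. The primary structure is two simply-supported spans AC and CE.
Rotations at C on the released spans (each span's end-slope, ×1/EI):
  span CE: point load 152.75 at a = 3.22: Pab(L + b)/(6LEI) = 110.8/EI
  relative rotation θ_0 = (0 + 110.8)/EI = 110.8/EI
A unit hogging moment at C produces rotation L₁/(3EI) + L₂/(3EI) = 5.233/EI.
Slope continuity at C: θ_0 = M_C·5.233/EI, so M_C = 110.8/5.233 = 21.17 kN·m (hogging).
Span AC, ΣM about A with M_C applied at C: R_C^{AC}·11.4 = 0 + 21.17, so R_C^{AC} = 1.857 kN and R_A = 0 − 1.857 = -1.857 kN.
Span CE, ΣM about E: R_C^{CE}·4.3 = 165 + 21.17, so R_C^{CE} = 43.29 kN and R_E = 152.8 − 43.29 = 109.5 kN.
R_C = 1.857 + 43.29 = 45.14 kN.

R_C = 45.14 kN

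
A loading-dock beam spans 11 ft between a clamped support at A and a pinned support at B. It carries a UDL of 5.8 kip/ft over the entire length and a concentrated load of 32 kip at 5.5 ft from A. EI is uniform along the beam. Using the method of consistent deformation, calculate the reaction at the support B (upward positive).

Take the reaction at B as the redundant and release it; the primary structure is a cantilever fixed at A.
Free-end deflection of the primary structure under the applied loading (downward +):
  UDL 5.8: wL⁴/(8EI) = 10615/EI
  point load 32 at a = 5.5: Pa²(3L − a)/(6EI) = 4437/EI
  δ_0 = 15051/EI
Flexibility coefficient — unit upward force at B: δ_{BB} = L³/(3EI) = 443.7/EI.
The prop prevents deflection at B: R_B = δ_0/δ_{BB} = 15051/443.7 = 33.92 kip.

R_B = 33.92 kip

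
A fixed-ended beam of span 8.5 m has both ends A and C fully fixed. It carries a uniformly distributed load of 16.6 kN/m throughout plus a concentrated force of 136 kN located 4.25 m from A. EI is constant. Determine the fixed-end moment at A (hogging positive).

M_A = 244.4 kN·m

Take the two fixed-end moments M_A, M_C as redundants; the released structure is the simple span AC.
On the primary (simply-supported) span, the end slopes from the loading are:
  at A: UDL 16.6: wL³/(24EI) = 424.8/EI
  at C: UDL 16.6: wL³/(24EI) = 424.8/EI
  at A: point load 136 at a = 4.25: Pab(L + b)/(6LEI) = 614.1/EI
  at C: point load 136 at a = 4.25: Pab(L + a)/(6LEI) = 614.1/EI
  θ_A0 = 1039/EI,  θ_C0 = 1039/EI
Flexibility coefficients: a unit moment at one end gives L/(3EI) there and L/(6EI) at the far end, so f₁₁ = f₂₂ = 2.833/EI and f₁₂ = f₂₁ = 1.417/EI.
Compatibility — zero rotation at each built-in end:
  2.833 M_A + 1.417 M_C = 1039
  1.417 M_A + 2.833 M_C = 1039
Solving the pair gives M_A = 244.4 kN·m and M_C = 244.4 kN·m (hogging).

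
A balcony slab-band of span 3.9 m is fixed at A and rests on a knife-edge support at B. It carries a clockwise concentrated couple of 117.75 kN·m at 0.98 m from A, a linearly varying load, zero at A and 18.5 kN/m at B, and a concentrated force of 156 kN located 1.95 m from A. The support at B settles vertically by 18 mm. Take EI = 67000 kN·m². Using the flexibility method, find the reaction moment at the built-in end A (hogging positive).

Take the reaction at B as the redundant and release it; the primary structure is a cantilever fixed at A.
Primary-structure tip deflection at B by superposition:
  clockwise couple 117.75 at a = 0.98: M₀a(2L − a)/(2EI) = 393.5/EI
  triangular load, peak 18.5 at the free end: 11w₀L⁴/(120EI) = 392.3/EI
  point load 156 at a = 1.95: Pa²(3L − a)/(6EI) = 963.9/EI
  δ_0 = 1750/EI
Tip deflection under a unit load at B: L³/(3EI) = 19.77/EI.
With EI = 67000 kN·m²: δ_0 = 0.026116 m and δ_{BB} = 0.000295 m/kN.
Compatibility — the beam at B must follow the support down by 0.018 m: δ_0 − R_B·δ_{BB} = 0.018, so R_B = (0.026116 − 0.018)/0.000295 = 27.5 kN.
Moment equilibrium about A: M_A = Σ(load moments about A) − R_B·L = 515.7 − 27.5×3.9 = 408.5 kN·m.

M_A = 408.5 kN·m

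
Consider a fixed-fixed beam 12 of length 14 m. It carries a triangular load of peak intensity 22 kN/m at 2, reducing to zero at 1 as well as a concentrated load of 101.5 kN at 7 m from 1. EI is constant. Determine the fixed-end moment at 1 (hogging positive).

M_1 = 321.4 kN·m

Take the two fixed-end moments M_1, M_2 as redundants; the released structure is the simple span 12.
End rotations of the released simple span under the applied load (×1/EI):
  at 1: triangular load, peak 22: 7w₀L³/(360EI) = 1174/EI
  at 2: triangular load, peak 22: w₀L³/(45EI) = 1342/EI
  at 1: point load 101.5 at a = 7: Pab(L + b)/(6LEI) = 1243/EI
  at 2: point load 101.5 at a = 7: Pab(L + a)/(6LEI) = 1243/EI
  θ_10 = 2417/EI,  θ_20 = 2585/EI
Flexibility coefficients: a unit moment at one end gives L/(3EI) there and L/(6EI) at the far end, so f₁₁ = f₂₂ = 4.667/EI and f₁₂ = f₂₁ = 2.333/EI.
Compatibility — zero rotation at each built-in end:
  4.667 M_1 + 2.333 M_2 = 2417
  2.333 M_1 + 4.667 M_2 = 2585
Solving the pair gives M_1 = 321.4 kN·m and M_2 = 393.2 kN·m (hogging).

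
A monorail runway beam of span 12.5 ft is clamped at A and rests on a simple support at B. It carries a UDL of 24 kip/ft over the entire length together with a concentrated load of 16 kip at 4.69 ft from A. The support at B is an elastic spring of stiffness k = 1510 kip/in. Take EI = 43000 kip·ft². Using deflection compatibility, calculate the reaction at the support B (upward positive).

R_B = 115 kip

Remove the prop at B; the released (primary) structure is a cantilever built in at A.
Deflection at B on the released cantilever, summing each load's contribution:
  UDL 24: wL⁴/(8EI) = 73242/EI
  point load 16 at a = 4.69: Pa²(3L − a)/(6EI) = 1925/EI
  δ_0 = 75167/EI
Tip deflection under a unit load at B: L³/(3EI) = 651/EI.
With EI = 43000 kip·ft²: δ_0 = 1.7481 ft and δ_{BB} = 0.015141 ft/kip.
Compatibility — the spring shortens by R_B/k under the reaction it provides: δ_0 − R_B·δ_{BB} = R_B/k. With 1/k = 1/(1510×12) ft/kip = 0.000055 ft/kip, R_B = δ_0 / (δ_{BB} + 1/k) = 1.7481 / (0.015141 + 0.000055) = 115 kip.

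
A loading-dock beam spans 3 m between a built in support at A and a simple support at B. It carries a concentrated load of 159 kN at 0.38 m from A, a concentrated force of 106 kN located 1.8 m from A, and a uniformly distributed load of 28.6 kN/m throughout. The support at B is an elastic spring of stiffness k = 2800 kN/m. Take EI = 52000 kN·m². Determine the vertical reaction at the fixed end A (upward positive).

R_A = 324.2 kN

Choose R_B as the redundant. The primary structure is the cantilever fixed at A.
Downward deflection at the released point B due to the loads:
  point load 159 at a = 0.38: Pa²(3L − a)/(6EI) = 32.99/EI
  point load 106 at a = 1.8: Pa²(3L − a)/(6EI) = 412.1/EI
  UDL 28.6: wL⁴/(8EI) = 289.6/EI
  δ_0 = 734.7/EI
Flexibility coefficient — unit upward force at B: δ_{BB} = L³/(3EI) = 9/EI.
With EI = 52000 kN·m²: δ_0 = 0.014129 m and δ_{BB} = 0.000173 m/kN.
Compatibility — the spring shortens by R_B/k under the reaction it provides: δ_0 − R_B·δ_{BB} = R_B/k. With 1/k = 0.000357 m/kN, R_B = δ_0 / (δ_{BB} + 1/k) = 0.014129 / (0.000173 + 0.000357) = 26.65 kN.
Vertical equilibrium: R_A = ΣP − R_B = 350.8 − 26.65 = 324.2 kN.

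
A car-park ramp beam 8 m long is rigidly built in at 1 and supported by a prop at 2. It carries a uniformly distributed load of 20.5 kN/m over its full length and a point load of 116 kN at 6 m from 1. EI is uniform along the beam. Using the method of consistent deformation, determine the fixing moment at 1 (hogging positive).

Choose R_2 as the redundant. The primary structure is the cantilever fixed at 1.
Deflection at 2 on the released cantilever, summing each load's contribution:
  UDL 20.5: wL⁴/(8EI) = 10496/EI
  point load 116 at a = 6: Pa²(3L − a)/(6EI) = 12528/EI
  δ_0 = 23024/EI
Flexibility coefficient — unit upward force at 2: δ_{22} = L³/(3EI) = 170.7/EI.
Compatibility at 2: δ_0 − R_2·δ_{22} = 0, so R_2 = 23024/170.7 = 134.9 kN.
Moment equilibrium about 1: M_1 = Σ(load moments about 1) − R_2·L = 1352 − 134.9×8 = 272.8 kN·m.

M_1 = 272.8 kN·m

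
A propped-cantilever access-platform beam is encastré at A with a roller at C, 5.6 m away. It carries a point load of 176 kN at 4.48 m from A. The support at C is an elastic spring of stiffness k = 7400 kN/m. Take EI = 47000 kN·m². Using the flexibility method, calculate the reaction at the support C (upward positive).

Remove the prop at C; the released (primary) structure is a cantilever built in at A.
Downward deflection at the released point C due to the loads:
  point load 176 at a = 4.48: Pa²(3L − a)/(6EI) = 7253/EI
Flexibility coefficient — unit upward force at C: δ_{CC} = L³/(3EI) = 58.54/EI.
With EI = 47000 kN·m²: δ_0 = 0.15432 m and δ_{CC} = 0.001246 m/kN.
Compatibility — the spring shortens by R_C/k under the reaction it provides: δ_0 − R_C·δ_{CC} = R_C/k. With 1/k = 0.000135 m/kN, R_C = δ_0 / (δ_{CC} + 1/k) = 0.15432 / (0.001246 + 0.000135) = 111.8 kN.

R_C = 111.8 kN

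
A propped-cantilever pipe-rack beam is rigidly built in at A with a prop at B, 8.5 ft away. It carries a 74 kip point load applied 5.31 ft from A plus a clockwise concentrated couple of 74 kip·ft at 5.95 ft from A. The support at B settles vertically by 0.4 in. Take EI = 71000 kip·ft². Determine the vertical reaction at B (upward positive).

Choose R_B as the redundant. The primary structure is the cantilever fixed at A.
Free-end deflection of the primary structure under the applied loading (downward +):
  point load 74 at a = 5.31: Pa²(3L − a)/(6EI) = 7021/EI
  clockwise couple 74 at a = 5.95: M₀a(2L − a)/(2EI) = 2433/EI
  δ_0 = 9454/EI
Tip deflection under a unit load at B: L³/(3EI) = 204.7/EI.
With EI = 71000 kip·ft²: δ_0 = 0.13315 ft and δ_{BB} = 0.002883 ft/kip.
Compatibility — the beam at B must follow the support down by 0.03333 ft: δ_0 − R_B·δ_{BB} = 0.03333, so R_B = (0.13315 − 0.03333)/0.002883 = 34.62 kip.

R_B = 34.62 kip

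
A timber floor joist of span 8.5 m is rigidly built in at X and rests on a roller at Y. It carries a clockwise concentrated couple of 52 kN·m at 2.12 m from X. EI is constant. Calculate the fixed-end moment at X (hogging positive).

M_X = 17.94 kN·m

Release the roller at Y. Primary structure: cantilever fixed at X.
Deflection at Y on the released cantilever, summing each load's contribution:
  clockwise couple 52 at a = 2.12: M₀a(2L − a)/(2EI) = 820.2/EI
Flexibility coefficient — unit upward force at Y: δ_{YY} = L³/(3EI) = 204.7/EI.
Compatibility at Y: δ_0 − R_Y·δ_{YY} = 0, so R_Y = 820.2/204.7 = 4.007 kN.
Moment equilibrium about X: M_X = Σ(load moments about X) − R_Y·L = 52 − 4.007×8.5 = 17.94 kN·m.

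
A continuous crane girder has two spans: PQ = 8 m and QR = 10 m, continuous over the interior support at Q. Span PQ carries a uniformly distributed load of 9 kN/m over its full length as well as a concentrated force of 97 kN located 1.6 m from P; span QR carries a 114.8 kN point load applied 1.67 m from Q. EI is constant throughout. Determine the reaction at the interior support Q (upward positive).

R_Q = 184 kN

Insert a hinge at Q; M_Q is the redundant, and each span becomes simply supported.
Discontinuity in slope at Q on the released structure — sum the simple-span end rotations:
  span PQ: UDL 9: wL³/(24EI) = 192/EI
  span PQ: point load 97 at a = 1.6: Pab(L + a)/(6LEI) = 198.7/EI
  span QR: point load 114.8 at a = 1.67: Pab(L + b)/(6LEI) = 487.9/EI
  relative rotation θ_0 = (390.7 + 487.9)/EI = 878.5/EI
A unit hogging moment at Q produces rotation L₁/(3EI) + L₂/(3EI) = 6/EI.
Slope continuity at Q: θ_0 = M_Q·6/EI, so M_Q = 878.5/6 = 146.4 kN·m (hogging).
Span PQ, ΣM about P with M_Q applied at Q: R_Q^{PQ}·8 = 443.2 + 146.4, so R_Q^{PQ} = 73.7 kN and R_P = 169 − 73.7 = 95.3 kN.
Span QR, ΣM about R: R_Q^{QR}·10 = 956.3 + 146.4, so R_Q^{QR} = 110.3 kN and R_R = 114.8 − 110.3 = 4.529 kN.
R_Q = 73.7 + 110.3 = 184 kN.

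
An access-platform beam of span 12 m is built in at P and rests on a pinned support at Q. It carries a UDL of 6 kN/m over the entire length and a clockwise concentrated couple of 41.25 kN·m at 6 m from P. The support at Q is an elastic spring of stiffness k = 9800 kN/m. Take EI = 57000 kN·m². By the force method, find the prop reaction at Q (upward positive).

Choose R_Q as the redundant. The primary structure is the cantilever fixed at P.
Downward deflection at the released point Q due to the loads:
  UDL 6: wL⁴/(8EI) = 15552/EI
  clockwise couple 41.25 at a = 6: M₀a(2L − a)/(2EI) = 2228/EI
  δ_0 = 17780/EI
Flexibility coefficient — unit upward force at Q: δ_{QQ} = L³/(3EI) = 576/EI.
With EI = 57000 kN·m²: δ_0 = 0.31192 m and δ_{QQ} = 0.010105 m/kN.
Compatibility — the spring shortens by R_Q/k under the reaction it provides: δ_0 − R_Q·δ_{QQ} = R_Q/k. With 1/k = 0.000102 m/kN, R_Q = δ_0 / (δ_{QQ} + 1/k) = 0.31192 / (0.010105 + 0.000102) = 30.56 kN.

R_Q = 30.56 kN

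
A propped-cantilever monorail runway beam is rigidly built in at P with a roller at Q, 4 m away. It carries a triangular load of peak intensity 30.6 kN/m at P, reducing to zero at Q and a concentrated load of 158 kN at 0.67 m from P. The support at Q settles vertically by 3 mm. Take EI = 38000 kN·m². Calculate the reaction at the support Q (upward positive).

R_Q = 13.17 kN

Remove the prop at Q; the released (primary) structure is a cantilever built in at P.
Downward deflection at the released point Q due to the loads:
  triangular load, peak 30.6 at the fixed end: w₀L⁴/(30EI) = 261.1/EI
  point load 158 at a = 0.67: Pa²(3L − a)/(6EI) = 133.9/EI
  δ_0 = 395.1/EI
Tip deflection under a unit load at Q: L³/(3EI) = 21.33/EI.
With EI = 38000 kN·m²: δ_0 = 0.010396 m and δ_{QQ} = 0.000561 m/kN.
Compatibility — the beam at Q must follow the support down by 0.003 m: δ_0 − R_Q·δ_{QQ} = 0.003, so R_Q = (0.010396 − 0.003)/0.000561 = 13.17 kN.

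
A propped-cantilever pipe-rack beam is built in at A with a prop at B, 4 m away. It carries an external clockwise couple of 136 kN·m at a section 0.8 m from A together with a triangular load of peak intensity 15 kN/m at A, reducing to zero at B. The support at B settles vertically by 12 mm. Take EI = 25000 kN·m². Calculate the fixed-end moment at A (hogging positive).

Release the roller at B. Primary structure: cantilever fixed at A.
Downward deflection at the released point B due to the loads:
  clockwise couple 136 at a = 0.8: M₀a(2L − a)/(2EI) = 391.7/EI
  triangular load, peak 15 at the fixed end: w₀L⁴/(30EI) = 128/EI
  δ_0 = 519.7/EI
Flexibility coefficient — unit upward force at B: δ_{BB} = L³/(3EI) = 21.33/EI.
With EI = 25000 kN·m²: δ_0 = 0.020787 m and δ_{BB} = 0.000853 m/kN.
Compatibility — the beam at B must follow the support down by 0.012 m: δ_0 − R_B·δ_{BB} = 0.012, so R_B = (0.020787 − 0.012)/0.000853 = 10.3 kN.
Moment equilibrium about A: M_A = Σ(load moments about A) − R_B·L = 176 − 10.3×4 = 134.8 kN·m.

M_A = 134.8 kN·m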